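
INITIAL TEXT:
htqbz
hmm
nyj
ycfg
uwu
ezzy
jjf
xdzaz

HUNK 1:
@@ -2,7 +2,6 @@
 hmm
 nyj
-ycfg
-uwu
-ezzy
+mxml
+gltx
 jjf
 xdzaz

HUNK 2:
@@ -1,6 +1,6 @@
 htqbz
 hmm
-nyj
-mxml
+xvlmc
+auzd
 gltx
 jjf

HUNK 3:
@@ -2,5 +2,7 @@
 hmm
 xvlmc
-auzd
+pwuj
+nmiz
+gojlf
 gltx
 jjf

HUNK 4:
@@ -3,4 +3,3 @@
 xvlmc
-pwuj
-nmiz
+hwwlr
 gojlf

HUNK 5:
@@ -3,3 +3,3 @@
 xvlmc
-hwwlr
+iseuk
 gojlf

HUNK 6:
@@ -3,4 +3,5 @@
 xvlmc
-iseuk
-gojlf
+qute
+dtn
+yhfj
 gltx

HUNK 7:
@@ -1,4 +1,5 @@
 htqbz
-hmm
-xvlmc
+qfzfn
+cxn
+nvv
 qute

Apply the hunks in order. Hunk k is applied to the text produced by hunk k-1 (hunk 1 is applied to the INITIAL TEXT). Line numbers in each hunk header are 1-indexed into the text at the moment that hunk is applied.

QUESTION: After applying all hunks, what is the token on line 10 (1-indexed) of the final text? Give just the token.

Answer: xdzaz

Derivation:
Hunk 1: at line 2 remove [ycfg,uwu,ezzy] add [mxml,gltx] -> 7 lines: htqbz hmm nyj mxml gltx jjf xdzaz
Hunk 2: at line 1 remove [nyj,mxml] add [xvlmc,auzd] -> 7 lines: htqbz hmm xvlmc auzd gltx jjf xdzaz
Hunk 3: at line 2 remove [auzd] add [pwuj,nmiz,gojlf] -> 9 lines: htqbz hmm xvlmc pwuj nmiz gojlf gltx jjf xdzaz
Hunk 4: at line 3 remove [pwuj,nmiz] add [hwwlr] -> 8 lines: htqbz hmm xvlmc hwwlr gojlf gltx jjf xdzaz
Hunk 5: at line 3 remove [hwwlr] add [iseuk] -> 8 lines: htqbz hmm xvlmc iseuk gojlf gltx jjf xdzaz
Hunk 6: at line 3 remove [iseuk,gojlf] add [qute,dtn,yhfj] -> 9 lines: htqbz hmm xvlmc qute dtn yhfj gltx jjf xdzaz
Hunk 7: at line 1 remove [hmm,xvlmc] add [qfzfn,cxn,nvv] -> 10 lines: htqbz qfzfn cxn nvv qute dtn yhfj gltx jjf xdzaz
Final line 10: xdzaz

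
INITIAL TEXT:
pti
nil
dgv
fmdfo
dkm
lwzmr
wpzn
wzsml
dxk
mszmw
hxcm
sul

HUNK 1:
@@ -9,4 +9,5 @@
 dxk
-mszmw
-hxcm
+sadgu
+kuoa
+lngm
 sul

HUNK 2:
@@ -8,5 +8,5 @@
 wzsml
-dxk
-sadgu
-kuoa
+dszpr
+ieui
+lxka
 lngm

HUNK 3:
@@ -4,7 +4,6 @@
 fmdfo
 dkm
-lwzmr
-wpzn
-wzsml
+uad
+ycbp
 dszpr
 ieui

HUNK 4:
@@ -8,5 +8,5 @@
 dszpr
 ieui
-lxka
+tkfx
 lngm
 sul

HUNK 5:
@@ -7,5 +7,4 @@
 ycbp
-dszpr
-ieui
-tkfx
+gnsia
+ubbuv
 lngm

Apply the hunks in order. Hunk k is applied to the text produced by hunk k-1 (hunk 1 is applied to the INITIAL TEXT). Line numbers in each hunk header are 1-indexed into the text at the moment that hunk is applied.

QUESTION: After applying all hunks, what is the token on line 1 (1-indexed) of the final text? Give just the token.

Hunk 1: at line 9 remove [mszmw,hxcm] add [sadgu,kuoa,lngm] -> 13 lines: pti nil dgv fmdfo dkm lwzmr wpzn wzsml dxk sadgu kuoa lngm sul
Hunk 2: at line 8 remove [dxk,sadgu,kuoa] add [dszpr,ieui,lxka] -> 13 lines: pti nil dgv fmdfo dkm lwzmr wpzn wzsml dszpr ieui lxka lngm sul
Hunk 3: at line 4 remove [lwzmr,wpzn,wzsml] add [uad,ycbp] -> 12 lines: pti nil dgv fmdfo dkm uad ycbp dszpr ieui lxka lngm sul
Hunk 4: at line 8 remove [lxka] add [tkfx] -> 12 lines: pti nil dgv fmdfo dkm uad ycbp dszpr ieui tkfx lngm sul
Hunk 5: at line 7 remove [dszpr,ieui,tkfx] add [gnsia,ubbuv] -> 11 lines: pti nil dgv fmdfo dkm uad ycbp gnsia ubbuv lngm sul
Final line 1: pti

Answer: pti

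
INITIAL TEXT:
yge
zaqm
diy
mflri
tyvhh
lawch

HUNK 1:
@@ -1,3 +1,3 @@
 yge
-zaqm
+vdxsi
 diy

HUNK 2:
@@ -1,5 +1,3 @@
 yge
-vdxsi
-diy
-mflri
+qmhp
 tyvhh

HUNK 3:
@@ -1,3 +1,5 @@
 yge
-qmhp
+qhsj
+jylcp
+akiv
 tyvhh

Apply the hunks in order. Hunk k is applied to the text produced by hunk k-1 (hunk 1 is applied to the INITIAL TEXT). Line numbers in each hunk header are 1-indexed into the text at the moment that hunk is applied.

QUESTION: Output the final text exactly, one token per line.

Hunk 1: at line 1 remove [zaqm] add [vdxsi] -> 6 lines: yge vdxsi diy mflri tyvhh lawch
Hunk 2: at line 1 remove [vdxsi,diy,mflri] add [qmhp] -> 4 lines: yge qmhp tyvhh lawch
Hunk 3: at line 1 remove [qmhp] add [qhsj,jylcp,akiv] -> 6 lines: yge qhsj jylcp akiv tyvhh lawch

Answer: yge
qhsj
jylcp
akiv
tyvhh
lawch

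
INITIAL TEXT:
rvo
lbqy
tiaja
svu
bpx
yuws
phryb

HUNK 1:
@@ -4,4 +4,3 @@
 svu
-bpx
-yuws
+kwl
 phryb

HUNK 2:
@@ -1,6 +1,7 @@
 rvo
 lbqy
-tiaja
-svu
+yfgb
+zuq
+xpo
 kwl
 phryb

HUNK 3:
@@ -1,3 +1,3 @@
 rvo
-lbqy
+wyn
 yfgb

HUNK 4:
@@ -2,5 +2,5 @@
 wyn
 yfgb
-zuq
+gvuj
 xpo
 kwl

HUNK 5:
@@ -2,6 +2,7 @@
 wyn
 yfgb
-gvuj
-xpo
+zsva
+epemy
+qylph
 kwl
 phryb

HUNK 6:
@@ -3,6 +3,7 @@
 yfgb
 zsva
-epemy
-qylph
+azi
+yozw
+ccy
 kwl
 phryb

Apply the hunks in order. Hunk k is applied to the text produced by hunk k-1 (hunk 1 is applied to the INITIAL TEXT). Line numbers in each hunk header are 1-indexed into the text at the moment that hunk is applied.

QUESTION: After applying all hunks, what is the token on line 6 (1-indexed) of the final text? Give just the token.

Hunk 1: at line 4 remove [bpx,yuws] add [kwl] -> 6 lines: rvo lbqy tiaja svu kwl phryb
Hunk 2: at line 1 remove [tiaja,svu] add [yfgb,zuq,xpo] -> 7 lines: rvo lbqy yfgb zuq xpo kwl phryb
Hunk 3: at line 1 remove [lbqy] add [wyn] -> 7 lines: rvo wyn yfgb zuq xpo kwl phryb
Hunk 4: at line 2 remove [zuq] add [gvuj] -> 7 lines: rvo wyn yfgb gvuj xpo kwl phryb
Hunk 5: at line 2 remove [gvuj,xpo] add [zsva,epemy,qylph] -> 8 lines: rvo wyn yfgb zsva epemy qylph kwl phryb
Hunk 6: at line 3 remove [epemy,qylph] add [azi,yozw,ccy] -> 9 lines: rvo wyn yfgb zsva azi yozw ccy kwl phryb
Final line 6: yozw

Answer: yozw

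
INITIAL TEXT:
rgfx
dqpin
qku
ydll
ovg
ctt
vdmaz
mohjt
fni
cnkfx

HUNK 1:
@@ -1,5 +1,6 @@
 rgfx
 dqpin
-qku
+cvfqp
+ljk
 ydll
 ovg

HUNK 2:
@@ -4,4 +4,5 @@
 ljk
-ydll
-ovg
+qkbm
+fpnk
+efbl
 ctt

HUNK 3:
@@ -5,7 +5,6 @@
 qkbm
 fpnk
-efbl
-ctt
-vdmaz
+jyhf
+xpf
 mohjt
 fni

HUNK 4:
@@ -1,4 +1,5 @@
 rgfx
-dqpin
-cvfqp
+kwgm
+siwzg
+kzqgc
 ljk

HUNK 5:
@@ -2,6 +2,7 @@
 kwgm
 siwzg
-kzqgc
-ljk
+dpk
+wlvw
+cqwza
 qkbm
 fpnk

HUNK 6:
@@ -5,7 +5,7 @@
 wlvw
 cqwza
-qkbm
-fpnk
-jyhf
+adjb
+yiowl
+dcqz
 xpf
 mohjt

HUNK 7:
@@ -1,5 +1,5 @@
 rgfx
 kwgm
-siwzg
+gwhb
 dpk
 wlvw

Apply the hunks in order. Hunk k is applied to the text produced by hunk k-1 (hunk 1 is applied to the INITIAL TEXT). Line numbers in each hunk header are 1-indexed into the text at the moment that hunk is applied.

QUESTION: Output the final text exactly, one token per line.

Answer: rgfx
kwgm
gwhb
dpk
wlvw
cqwza
adjb
yiowl
dcqz
xpf
mohjt
fni
cnkfx

Derivation:
Hunk 1: at line 1 remove [qku] add [cvfqp,ljk] -> 11 lines: rgfx dqpin cvfqp ljk ydll ovg ctt vdmaz mohjt fni cnkfx
Hunk 2: at line 4 remove [ydll,ovg] add [qkbm,fpnk,efbl] -> 12 lines: rgfx dqpin cvfqp ljk qkbm fpnk efbl ctt vdmaz mohjt fni cnkfx
Hunk 3: at line 5 remove [efbl,ctt,vdmaz] add [jyhf,xpf] -> 11 lines: rgfx dqpin cvfqp ljk qkbm fpnk jyhf xpf mohjt fni cnkfx
Hunk 4: at line 1 remove [dqpin,cvfqp] add [kwgm,siwzg,kzqgc] -> 12 lines: rgfx kwgm siwzg kzqgc ljk qkbm fpnk jyhf xpf mohjt fni cnkfx
Hunk 5: at line 2 remove [kzqgc,ljk] add [dpk,wlvw,cqwza] -> 13 lines: rgfx kwgm siwzg dpk wlvw cqwza qkbm fpnk jyhf xpf mohjt fni cnkfx
Hunk 6: at line 5 remove [qkbm,fpnk,jyhf] add [adjb,yiowl,dcqz] -> 13 lines: rgfx kwgm siwzg dpk wlvw cqwza adjb yiowl dcqz xpf mohjt fni cnkfx
Hunk 7: at line 1 remove [siwzg] add [gwhb] -> 13 lines: rgfx kwgm gwhb dpk wlvw cqwza adjb yiowl dcqz xpf mohjt fni cnkfx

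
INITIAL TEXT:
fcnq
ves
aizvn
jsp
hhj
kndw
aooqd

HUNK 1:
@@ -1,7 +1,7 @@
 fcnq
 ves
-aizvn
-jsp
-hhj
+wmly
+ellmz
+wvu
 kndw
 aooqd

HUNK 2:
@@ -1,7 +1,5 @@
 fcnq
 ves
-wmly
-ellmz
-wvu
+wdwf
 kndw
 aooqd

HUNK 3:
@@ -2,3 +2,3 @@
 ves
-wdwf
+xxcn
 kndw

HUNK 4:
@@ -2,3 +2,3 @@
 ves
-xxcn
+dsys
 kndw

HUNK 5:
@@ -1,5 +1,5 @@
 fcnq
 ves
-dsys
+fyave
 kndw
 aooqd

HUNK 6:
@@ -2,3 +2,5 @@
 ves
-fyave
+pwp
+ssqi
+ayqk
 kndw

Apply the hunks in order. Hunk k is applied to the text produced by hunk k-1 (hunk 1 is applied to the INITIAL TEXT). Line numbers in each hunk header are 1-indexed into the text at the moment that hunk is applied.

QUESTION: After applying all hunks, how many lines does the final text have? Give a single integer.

Hunk 1: at line 1 remove [aizvn,jsp,hhj] add [wmly,ellmz,wvu] -> 7 lines: fcnq ves wmly ellmz wvu kndw aooqd
Hunk 2: at line 1 remove [wmly,ellmz,wvu] add [wdwf] -> 5 lines: fcnq ves wdwf kndw aooqd
Hunk 3: at line 2 remove [wdwf] add [xxcn] -> 5 lines: fcnq ves xxcn kndw aooqd
Hunk 4: at line 2 remove [xxcn] add [dsys] -> 5 lines: fcnq ves dsys kndw aooqd
Hunk 5: at line 1 remove [dsys] add [fyave] -> 5 lines: fcnq ves fyave kndw aooqd
Hunk 6: at line 2 remove [fyave] add [pwp,ssqi,ayqk] -> 7 lines: fcnq ves pwp ssqi ayqk kndw aooqd
Final line count: 7

Answer: 7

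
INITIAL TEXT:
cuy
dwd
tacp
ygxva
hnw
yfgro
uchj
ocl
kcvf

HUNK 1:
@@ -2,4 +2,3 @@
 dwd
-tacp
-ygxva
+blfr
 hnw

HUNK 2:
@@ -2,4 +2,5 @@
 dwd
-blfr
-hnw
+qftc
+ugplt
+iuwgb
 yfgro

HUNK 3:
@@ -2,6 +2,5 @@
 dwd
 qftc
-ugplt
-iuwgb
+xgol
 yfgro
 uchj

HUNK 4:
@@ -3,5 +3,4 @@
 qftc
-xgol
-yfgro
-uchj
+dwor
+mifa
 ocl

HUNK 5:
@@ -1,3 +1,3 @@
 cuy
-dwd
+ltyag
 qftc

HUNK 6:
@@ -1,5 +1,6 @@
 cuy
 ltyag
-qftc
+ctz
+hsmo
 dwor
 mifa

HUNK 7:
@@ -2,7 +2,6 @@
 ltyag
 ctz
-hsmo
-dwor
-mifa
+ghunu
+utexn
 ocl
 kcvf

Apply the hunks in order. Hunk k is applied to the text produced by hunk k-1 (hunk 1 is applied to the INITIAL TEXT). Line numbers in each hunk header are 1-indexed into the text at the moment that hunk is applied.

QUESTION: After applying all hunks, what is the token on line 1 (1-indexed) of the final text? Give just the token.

Answer: cuy

Derivation:
Hunk 1: at line 2 remove [tacp,ygxva] add [blfr] -> 8 lines: cuy dwd blfr hnw yfgro uchj ocl kcvf
Hunk 2: at line 2 remove [blfr,hnw] add [qftc,ugplt,iuwgb] -> 9 lines: cuy dwd qftc ugplt iuwgb yfgro uchj ocl kcvf
Hunk 3: at line 2 remove [ugplt,iuwgb] add [xgol] -> 8 lines: cuy dwd qftc xgol yfgro uchj ocl kcvf
Hunk 4: at line 3 remove [xgol,yfgro,uchj] add [dwor,mifa] -> 7 lines: cuy dwd qftc dwor mifa ocl kcvf
Hunk 5: at line 1 remove [dwd] add [ltyag] -> 7 lines: cuy ltyag qftc dwor mifa ocl kcvf
Hunk 6: at line 1 remove [qftc] add [ctz,hsmo] -> 8 lines: cuy ltyag ctz hsmo dwor mifa ocl kcvf
Hunk 7: at line 2 remove [hsmo,dwor,mifa] add [ghunu,utexn] -> 7 lines: cuy ltyag ctz ghunu utexn ocl kcvf
Final line 1: cuy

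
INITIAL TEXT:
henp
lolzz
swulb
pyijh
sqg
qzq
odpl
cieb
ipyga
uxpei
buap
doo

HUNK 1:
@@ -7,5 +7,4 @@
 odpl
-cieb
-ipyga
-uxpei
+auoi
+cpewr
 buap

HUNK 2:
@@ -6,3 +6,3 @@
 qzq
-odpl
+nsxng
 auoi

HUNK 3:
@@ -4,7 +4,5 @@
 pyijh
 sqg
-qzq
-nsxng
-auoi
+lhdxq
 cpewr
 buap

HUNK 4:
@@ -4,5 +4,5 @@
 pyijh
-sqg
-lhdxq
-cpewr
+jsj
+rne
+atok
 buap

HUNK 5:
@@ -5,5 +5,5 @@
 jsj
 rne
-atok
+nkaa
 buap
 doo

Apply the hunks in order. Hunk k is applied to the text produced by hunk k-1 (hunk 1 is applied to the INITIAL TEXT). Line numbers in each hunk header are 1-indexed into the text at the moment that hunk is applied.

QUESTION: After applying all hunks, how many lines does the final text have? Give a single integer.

Answer: 9

Derivation:
Hunk 1: at line 7 remove [cieb,ipyga,uxpei] add [auoi,cpewr] -> 11 lines: henp lolzz swulb pyijh sqg qzq odpl auoi cpewr buap doo
Hunk 2: at line 6 remove [odpl] add [nsxng] -> 11 lines: henp lolzz swulb pyijh sqg qzq nsxng auoi cpewr buap doo
Hunk 3: at line 4 remove [qzq,nsxng,auoi] add [lhdxq] -> 9 lines: henp lolzz swulb pyijh sqg lhdxq cpewr buap doo
Hunk 4: at line 4 remove [sqg,lhdxq,cpewr] add [jsj,rne,atok] -> 9 lines: henp lolzz swulb pyijh jsj rne atok buap doo
Hunk 5: at line 5 remove [atok] add [nkaa] -> 9 lines: henp lolzz swulb pyijh jsj rne nkaa buap doo
Final line count: 9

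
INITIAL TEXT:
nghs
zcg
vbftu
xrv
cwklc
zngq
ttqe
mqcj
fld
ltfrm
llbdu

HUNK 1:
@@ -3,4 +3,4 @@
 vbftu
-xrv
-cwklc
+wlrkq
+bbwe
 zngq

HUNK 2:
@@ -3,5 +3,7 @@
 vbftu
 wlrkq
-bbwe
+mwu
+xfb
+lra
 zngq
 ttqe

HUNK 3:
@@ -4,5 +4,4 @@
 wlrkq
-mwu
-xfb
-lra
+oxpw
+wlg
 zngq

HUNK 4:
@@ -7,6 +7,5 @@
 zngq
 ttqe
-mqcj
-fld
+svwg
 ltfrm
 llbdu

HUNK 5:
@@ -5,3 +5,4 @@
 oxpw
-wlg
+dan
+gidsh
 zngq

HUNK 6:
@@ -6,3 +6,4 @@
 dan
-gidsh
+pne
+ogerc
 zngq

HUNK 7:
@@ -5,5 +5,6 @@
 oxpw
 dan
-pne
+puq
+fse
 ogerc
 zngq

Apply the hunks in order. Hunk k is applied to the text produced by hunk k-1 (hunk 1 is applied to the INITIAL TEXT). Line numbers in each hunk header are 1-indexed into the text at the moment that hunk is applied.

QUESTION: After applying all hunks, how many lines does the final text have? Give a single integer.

Hunk 1: at line 3 remove [xrv,cwklc] add [wlrkq,bbwe] -> 11 lines: nghs zcg vbftu wlrkq bbwe zngq ttqe mqcj fld ltfrm llbdu
Hunk 2: at line 3 remove [bbwe] add [mwu,xfb,lra] -> 13 lines: nghs zcg vbftu wlrkq mwu xfb lra zngq ttqe mqcj fld ltfrm llbdu
Hunk 3: at line 4 remove [mwu,xfb,lra] add [oxpw,wlg] -> 12 lines: nghs zcg vbftu wlrkq oxpw wlg zngq ttqe mqcj fld ltfrm llbdu
Hunk 4: at line 7 remove [mqcj,fld] add [svwg] -> 11 lines: nghs zcg vbftu wlrkq oxpw wlg zngq ttqe svwg ltfrm llbdu
Hunk 5: at line 5 remove [wlg] add [dan,gidsh] -> 12 lines: nghs zcg vbftu wlrkq oxpw dan gidsh zngq ttqe svwg ltfrm llbdu
Hunk 6: at line 6 remove [gidsh] add [pne,ogerc] -> 13 lines: nghs zcg vbftu wlrkq oxpw dan pne ogerc zngq ttqe svwg ltfrm llbdu
Hunk 7: at line 5 remove [pne] add [puq,fse] -> 14 lines: nghs zcg vbftu wlrkq oxpw dan puq fse ogerc zngq ttqe svwg ltfrm llbdu
Final line count: 14

Answer: 14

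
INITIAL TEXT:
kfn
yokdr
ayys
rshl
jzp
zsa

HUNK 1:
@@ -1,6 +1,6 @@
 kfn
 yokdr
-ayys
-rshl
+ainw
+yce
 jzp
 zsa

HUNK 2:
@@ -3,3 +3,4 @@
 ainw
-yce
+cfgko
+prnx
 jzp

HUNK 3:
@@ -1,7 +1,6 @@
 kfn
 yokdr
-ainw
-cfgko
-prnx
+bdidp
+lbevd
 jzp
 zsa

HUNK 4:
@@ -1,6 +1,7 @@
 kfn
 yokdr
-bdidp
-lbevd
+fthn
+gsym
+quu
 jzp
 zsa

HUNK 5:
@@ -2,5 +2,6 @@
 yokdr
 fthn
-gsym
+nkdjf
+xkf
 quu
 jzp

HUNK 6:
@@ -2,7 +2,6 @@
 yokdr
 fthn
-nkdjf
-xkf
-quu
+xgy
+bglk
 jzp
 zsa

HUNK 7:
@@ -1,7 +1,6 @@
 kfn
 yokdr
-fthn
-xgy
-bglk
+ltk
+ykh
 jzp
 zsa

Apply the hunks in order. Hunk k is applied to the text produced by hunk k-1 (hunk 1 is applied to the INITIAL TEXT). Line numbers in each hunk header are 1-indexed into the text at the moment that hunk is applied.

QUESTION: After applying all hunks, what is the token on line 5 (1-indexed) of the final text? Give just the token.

Answer: jzp

Derivation:
Hunk 1: at line 1 remove [ayys,rshl] add [ainw,yce] -> 6 lines: kfn yokdr ainw yce jzp zsa
Hunk 2: at line 3 remove [yce] add [cfgko,prnx] -> 7 lines: kfn yokdr ainw cfgko prnx jzp zsa
Hunk 3: at line 1 remove [ainw,cfgko,prnx] add [bdidp,lbevd] -> 6 lines: kfn yokdr bdidp lbevd jzp zsa
Hunk 4: at line 1 remove [bdidp,lbevd] add [fthn,gsym,quu] -> 7 lines: kfn yokdr fthn gsym quu jzp zsa
Hunk 5: at line 2 remove [gsym] add [nkdjf,xkf] -> 8 lines: kfn yokdr fthn nkdjf xkf quu jzp zsa
Hunk 6: at line 2 remove [nkdjf,xkf,quu] add [xgy,bglk] -> 7 lines: kfn yokdr fthn xgy bglk jzp zsa
Hunk 7: at line 1 remove [fthn,xgy,bglk] add [ltk,ykh] -> 6 lines: kfn yokdr ltk ykh jzp zsa
Final line 5: jzp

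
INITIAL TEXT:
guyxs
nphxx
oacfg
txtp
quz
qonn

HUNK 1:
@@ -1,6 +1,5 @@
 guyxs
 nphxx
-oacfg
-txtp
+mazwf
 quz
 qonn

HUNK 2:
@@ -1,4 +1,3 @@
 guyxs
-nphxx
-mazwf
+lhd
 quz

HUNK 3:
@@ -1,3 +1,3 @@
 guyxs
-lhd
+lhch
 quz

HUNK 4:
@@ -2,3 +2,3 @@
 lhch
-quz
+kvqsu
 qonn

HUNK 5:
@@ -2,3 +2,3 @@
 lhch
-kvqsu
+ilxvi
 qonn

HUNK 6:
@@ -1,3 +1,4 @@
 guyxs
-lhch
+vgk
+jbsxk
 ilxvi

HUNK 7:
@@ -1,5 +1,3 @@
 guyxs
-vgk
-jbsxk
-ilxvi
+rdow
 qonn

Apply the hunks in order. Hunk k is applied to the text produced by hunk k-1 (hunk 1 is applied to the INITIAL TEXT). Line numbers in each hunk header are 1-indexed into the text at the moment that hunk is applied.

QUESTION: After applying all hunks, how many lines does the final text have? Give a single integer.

Hunk 1: at line 1 remove [oacfg,txtp] add [mazwf] -> 5 lines: guyxs nphxx mazwf quz qonn
Hunk 2: at line 1 remove [nphxx,mazwf] add [lhd] -> 4 lines: guyxs lhd quz qonn
Hunk 3: at line 1 remove [lhd] add [lhch] -> 4 lines: guyxs lhch quz qonn
Hunk 4: at line 2 remove [quz] add [kvqsu] -> 4 lines: guyxs lhch kvqsu qonn
Hunk 5: at line 2 remove [kvqsu] add [ilxvi] -> 4 lines: guyxs lhch ilxvi qonn
Hunk 6: at line 1 remove [lhch] add [vgk,jbsxk] -> 5 lines: guyxs vgk jbsxk ilxvi qonn
Hunk 7: at line 1 remove [vgk,jbsxk,ilxvi] add [rdow] -> 3 lines: guyxs rdow qonn
Final line count: 3

Answer: 3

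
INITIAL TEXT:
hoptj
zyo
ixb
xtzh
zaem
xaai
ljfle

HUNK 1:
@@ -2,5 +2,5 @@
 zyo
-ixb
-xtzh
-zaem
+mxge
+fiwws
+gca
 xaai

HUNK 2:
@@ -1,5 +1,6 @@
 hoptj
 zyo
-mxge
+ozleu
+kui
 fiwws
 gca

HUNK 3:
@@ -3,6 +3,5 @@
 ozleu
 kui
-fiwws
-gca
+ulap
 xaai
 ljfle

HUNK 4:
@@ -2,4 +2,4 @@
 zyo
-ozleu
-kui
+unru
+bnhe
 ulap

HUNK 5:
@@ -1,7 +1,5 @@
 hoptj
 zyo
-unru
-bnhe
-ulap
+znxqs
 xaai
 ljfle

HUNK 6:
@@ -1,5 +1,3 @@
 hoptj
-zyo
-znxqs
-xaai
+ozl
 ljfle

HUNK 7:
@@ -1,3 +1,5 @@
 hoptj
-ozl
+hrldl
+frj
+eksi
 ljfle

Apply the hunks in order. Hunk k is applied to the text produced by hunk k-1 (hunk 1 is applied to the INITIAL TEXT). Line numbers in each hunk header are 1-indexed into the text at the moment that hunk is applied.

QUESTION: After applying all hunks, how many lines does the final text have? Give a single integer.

Hunk 1: at line 2 remove [ixb,xtzh,zaem] add [mxge,fiwws,gca] -> 7 lines: hoptj zyo mxge fiwws gca xaai ljfle
Hunk 2: at line 1 remove [mxge] add [ozleu,kui] -> 8 lines: hoptj zyo ozleu kui fiwws gca xaai ljfle
Hunk 3: at line 3 remove [fiwws,gca] add [ulap] -> 7 lines: hoptj zyo ozleu kui ulap xaai ljfle
Hunk 4: at line 2 remove [ozleu,kui] add [unru,bnhe] -> 7 lines: hoptj zyo unru bnhe ulap xaai ljfle
Hunk 5: at line 1 remove [unru,bnhe,ulap] add [znxqs] -> 5 lines: hoptj zyo znxqs xaai ljfle
Hunk 6: at line 1 remove [zyo,znxqs,xaai] add [ozl] -> 3 lines: hoptj ozl ljfle
Hunk 7: at line 1 remove [ozl] add [hrldl,frj,eksi] -> 5 lines: hoptj hrldl frj eksi ljfle
Final line count: 5

Answer: 5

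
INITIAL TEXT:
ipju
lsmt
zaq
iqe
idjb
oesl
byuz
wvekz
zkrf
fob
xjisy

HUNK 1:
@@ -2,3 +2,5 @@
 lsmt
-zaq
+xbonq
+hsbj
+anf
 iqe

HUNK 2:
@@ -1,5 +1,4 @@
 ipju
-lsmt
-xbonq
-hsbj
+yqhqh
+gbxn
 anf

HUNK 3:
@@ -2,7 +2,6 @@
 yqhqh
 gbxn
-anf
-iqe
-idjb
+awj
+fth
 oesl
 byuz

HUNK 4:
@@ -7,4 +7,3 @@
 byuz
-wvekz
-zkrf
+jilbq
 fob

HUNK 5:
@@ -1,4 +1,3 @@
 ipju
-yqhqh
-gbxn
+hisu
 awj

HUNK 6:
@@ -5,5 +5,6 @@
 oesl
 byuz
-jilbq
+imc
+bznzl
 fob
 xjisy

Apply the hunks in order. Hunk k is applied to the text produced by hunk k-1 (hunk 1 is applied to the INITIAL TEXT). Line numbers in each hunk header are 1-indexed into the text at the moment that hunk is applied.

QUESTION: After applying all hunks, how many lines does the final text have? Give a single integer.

Hunk 1: at line 2 remove [zaq] add [xbonq,hsbj,anf] -> 13 lines: ipju lsmt xbonq hsbj anf iqe idjb oesl byuz wvekz zkrf fob xjisy
Hunk 2: at line 1 remove [lsmt,xbonq,hsbj] add [yqhqh,gbxn] -> 12 lines: ipju yqhqh gbxn anf iqe idjb oesl byuz wvekz zkrf fob xjisy
Hunk 3: at line 2 remove [anf,iqe,idjb] add [awj,fth] -> 11 lines: ipju yqhqh gbxn awj fth oesl byuz wvekz zkrf fob xjisy
Hunk 4: at line 7 remove [wvekz,zkrf] add [jilbq] -> 10 lines: ipju yqhqh gbxn awj fth oesl byuz jilbq fob xjisy
Hunk 5: at line 1 remove [yqhqh,gbxn] add [hisu] -> 9 lines: ipju hisu awj fth oesl byuz jilbq fob xjisy
Hunk 6: at line 5 remove [jilbq] add [imc,bznzl] -> 10 lines: ipju hisu awj fth oesl byuz imc bznzl fob xjisy
Final line count: 10

Answer: 10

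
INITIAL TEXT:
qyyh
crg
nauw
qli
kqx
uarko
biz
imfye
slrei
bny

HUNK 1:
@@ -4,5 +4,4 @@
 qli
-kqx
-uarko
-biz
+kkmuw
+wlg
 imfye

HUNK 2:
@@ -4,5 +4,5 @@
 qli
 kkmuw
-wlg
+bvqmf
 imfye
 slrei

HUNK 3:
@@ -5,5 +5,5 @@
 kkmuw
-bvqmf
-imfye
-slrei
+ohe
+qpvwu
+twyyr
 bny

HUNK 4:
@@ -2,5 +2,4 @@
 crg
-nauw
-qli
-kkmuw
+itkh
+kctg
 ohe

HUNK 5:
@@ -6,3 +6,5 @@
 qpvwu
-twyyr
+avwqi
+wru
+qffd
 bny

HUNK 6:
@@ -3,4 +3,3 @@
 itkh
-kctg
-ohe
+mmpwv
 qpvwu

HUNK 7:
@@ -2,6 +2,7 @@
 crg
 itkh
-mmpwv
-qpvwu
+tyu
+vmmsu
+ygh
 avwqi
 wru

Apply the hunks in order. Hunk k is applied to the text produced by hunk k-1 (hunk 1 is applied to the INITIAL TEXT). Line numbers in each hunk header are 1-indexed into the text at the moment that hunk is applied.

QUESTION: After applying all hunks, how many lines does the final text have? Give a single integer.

Answer: 10

Derivation:
Hunk 1: at line 4 remove [kqx,uarko,biz] add [kkmuw,wlg] -> 9 lines: qyyh crg nauw qli kkmuw wlg imfye slrei bny
Hunk 2: at line 4 remove [wlg] add [bvqmf] -> 9 lines: qyyh crg nauw qli kkmuw bvqmf imfye slrei bny
Hunk 3: at line 5 remove [bvqmf,imfye,slrei] add [ohe,qpvwu,twyyr] -> 9 lines: qyyh crg nauw qli kkmuw ohe qpvwu twyyr bny
Hunk 4: at line 2 remove [nauw,qli,kkmuw] add [itkh,kctg] -> 8 lines: qyyh crg itkh kctg ohe qpvwu twyyr bny
Hunk 5: at line 6 remove [twyyr] add [avwqi,wru,qffd] -> 10 lines: qyyh crg itkh kctg ohe qpvwu avwqi wru qffd bny
Hunk 6: at line 3 remove [kctg,ohe] add [mmpwv] -> 9 lines: qyyh crg itkh mmpwv qpvwu avwqi wru qffd bny
Hunk 7: at line 2 remove [mmpwv,qpvwu] add [tyu,vmmsu,ygh] -> 10 lines: qyyh crg itkh tyu vmmsu ygh avwqi wru qffd bny
Final line count: 10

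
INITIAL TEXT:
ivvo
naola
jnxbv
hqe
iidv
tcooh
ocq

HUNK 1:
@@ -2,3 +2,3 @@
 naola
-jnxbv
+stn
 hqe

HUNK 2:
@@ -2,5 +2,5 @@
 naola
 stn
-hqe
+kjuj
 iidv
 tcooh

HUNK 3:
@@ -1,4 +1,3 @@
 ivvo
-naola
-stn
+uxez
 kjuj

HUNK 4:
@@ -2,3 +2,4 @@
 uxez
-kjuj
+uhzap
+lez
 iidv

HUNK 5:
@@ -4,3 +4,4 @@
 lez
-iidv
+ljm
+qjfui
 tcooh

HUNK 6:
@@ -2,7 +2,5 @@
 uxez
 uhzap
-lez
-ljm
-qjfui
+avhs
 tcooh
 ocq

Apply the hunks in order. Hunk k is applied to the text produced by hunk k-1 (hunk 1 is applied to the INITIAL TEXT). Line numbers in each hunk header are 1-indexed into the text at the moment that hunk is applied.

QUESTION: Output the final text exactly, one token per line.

Hunk 1: at line 2 remove [jnxbv] add [stn] -> 7 lines: ivvo naola stn hqe iidv tcooh ocq
Hunk 2: at line 2 remove [hqe] add [kjuj] -> 7 lines: ivvo naola stn kjuj iidv tcooh ocq
Hunk 3: at line 1 remove [naola,stn] add [uxez] -> 6 lines: ivvo uxez kjuj iidv tcooh ocq
Hunk 4: at line 2 remove [kjuj] add [uhzap,lez] -> 7 lines: ivvo uxez uhzap lez iidv tcooh ocq
Hunk 5: at line 4 remove [iidv] add [ljm,qjfui] -> 8 lines: ivvo uxez uhzap lez ljm qjfui tcooh ocq
Hunk 6: at line 2 remove [lez,ljm,qjfui] add [avhs] -> 6 lines: ivvo uxez uhzap avhs tcooh ocq

Answer: ivvo
uxez
uhzap
avhs
tcooh
ocq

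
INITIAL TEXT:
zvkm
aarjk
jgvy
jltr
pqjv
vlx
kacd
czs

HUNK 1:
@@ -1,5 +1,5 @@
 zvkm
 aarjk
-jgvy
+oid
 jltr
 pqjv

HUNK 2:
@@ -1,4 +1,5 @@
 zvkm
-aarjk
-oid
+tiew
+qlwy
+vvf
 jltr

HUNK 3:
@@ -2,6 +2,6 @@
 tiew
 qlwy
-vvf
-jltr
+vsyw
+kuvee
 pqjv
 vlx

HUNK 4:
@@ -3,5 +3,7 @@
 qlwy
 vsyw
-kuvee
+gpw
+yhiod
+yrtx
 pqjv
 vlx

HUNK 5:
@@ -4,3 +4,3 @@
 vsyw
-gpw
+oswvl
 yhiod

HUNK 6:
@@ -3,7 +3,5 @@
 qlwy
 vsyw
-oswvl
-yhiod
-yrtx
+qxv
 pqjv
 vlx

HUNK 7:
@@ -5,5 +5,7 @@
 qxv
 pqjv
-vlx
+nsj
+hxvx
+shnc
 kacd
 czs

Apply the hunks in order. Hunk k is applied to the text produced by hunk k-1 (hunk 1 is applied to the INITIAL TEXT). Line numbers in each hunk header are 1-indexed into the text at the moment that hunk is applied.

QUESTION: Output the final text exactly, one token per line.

Answer: zvkm
tiew
qlwy
vsyw
qxv
pqjv
nsj
hxvx
shnc
kacd
czs

Derivation:
Hunk 1: at line 1 remove [jgvy] add [oid] -> 8 lines: zvkm aarjk oid jltr pqjv vlx kacd czs
Hunk 2: at line 1 remove [aarjk,oid] add [tiew,qlwy,vvf] -> 9 lines: zvkm tiew qlwy vvf jltr pqjv vlx kacd czs
Hunk 3: at line 2 remove [vvf,jltr] add [vsyw,kuvee] -> 9 lines: zvkm tiew qlwy vsyw kuvee pqjv vlx kacd czs
Hunk 4: at line 3 remove [kuvee] add [gpw,yhiod,yrtx] -> 11 lines: zvkm tiew qlwy vsyw gpw yhiod yrtx pqjv vlx kacd czs
Hunk 5: at line 4 remove [gpw] add [oswvl] -> 11 lines: zvkm tiew qlwy vsyw oswvl yhiod yrtx pqjv vlx kacd czs
Hunk 6: at line 3 remove [oswvl,yhiod,yrtx] add [qxv] -> 9 lines: zvkm tiew qlwy vsyw qxv pqjv vlx kacd czs
Hunk 7: at line 5 remove [vlx] add [nsj,hxvx,shnc] -> 11 lines: zvkm tiew qlwy vsyw qxv pqjv nsj hxvx shnc kacd czs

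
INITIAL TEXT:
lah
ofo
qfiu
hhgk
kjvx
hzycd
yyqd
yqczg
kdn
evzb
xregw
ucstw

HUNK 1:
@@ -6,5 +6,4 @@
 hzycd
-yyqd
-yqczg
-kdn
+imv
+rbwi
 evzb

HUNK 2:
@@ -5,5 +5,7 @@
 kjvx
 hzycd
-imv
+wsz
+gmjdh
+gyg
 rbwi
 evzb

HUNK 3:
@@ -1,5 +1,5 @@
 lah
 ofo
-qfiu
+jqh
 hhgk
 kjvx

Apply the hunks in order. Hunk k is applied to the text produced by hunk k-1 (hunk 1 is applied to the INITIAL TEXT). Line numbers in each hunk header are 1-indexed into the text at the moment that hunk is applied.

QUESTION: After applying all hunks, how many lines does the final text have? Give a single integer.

Answer: 13

Derivation:
Hunk 1: at line 6 remove [yyqd,yqczg,kdn] add [imv,rbwi] -> 11 lines: lah ofo qfiu hhgk kjvx hzycd imv rbwi evzb xregw ucstw
Hunk 2: at line 5 remove [imv] add [wsz,gmjdh,gyg] -> 13 lines: lah ofo qfiu hhgk kjvx hzycd wsz gmjdh gyg rbwi evzb xregw ucstw
Hunk 3: at line 1 remove [qfiu] add [jqh] -> 13 lines: lah ofo jqh hhgk kjvx hzycd wsz gmjdh gyg rbwi evzb xregw ucstw
Final line count: 13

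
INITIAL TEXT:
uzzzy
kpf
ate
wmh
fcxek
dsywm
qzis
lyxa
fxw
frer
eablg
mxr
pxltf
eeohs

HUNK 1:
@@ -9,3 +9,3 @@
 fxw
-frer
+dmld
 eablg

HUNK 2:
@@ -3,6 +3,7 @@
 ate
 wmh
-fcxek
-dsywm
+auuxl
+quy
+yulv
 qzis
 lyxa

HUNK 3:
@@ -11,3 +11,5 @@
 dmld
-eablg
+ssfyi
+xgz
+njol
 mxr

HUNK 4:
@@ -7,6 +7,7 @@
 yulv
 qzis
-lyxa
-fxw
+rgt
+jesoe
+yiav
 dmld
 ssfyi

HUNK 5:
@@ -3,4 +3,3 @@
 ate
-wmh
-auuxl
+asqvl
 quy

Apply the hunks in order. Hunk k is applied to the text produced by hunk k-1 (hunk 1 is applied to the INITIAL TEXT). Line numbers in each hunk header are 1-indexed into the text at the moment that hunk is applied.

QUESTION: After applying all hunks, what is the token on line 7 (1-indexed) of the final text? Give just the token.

Answer: qzis

Derivation:
Hunk 1: at line 9 remove [frer] add [dmld] -> 14 lines: uzzzy kpf ate wmh fcxek dsywm qzis lyxa fxw dmld eablg mxr pxltf eeohs
Hunk 2: at line 3 remove [fcxek,dsywm] add [auuxl,quy,yulv] -> 15 lines: uzzzy kpf ate wmh auuxl quy yulv qzis lyxa fxw dmld eablg mxr pxltf eeohs
Hunk 3: at line 11 remove [eablg] add [ssfyi,xgz,njol] -> 17 lines: uzzzy kpf ate wmh auuxl quy yulv qzis lyxa fxw dmld ssfyi xgz njol mxr pxltf eeohs
Hunk 4: at line 7 remove [lyxa,fxw] add [rgt,jesoe,yiav] -> 18 lines: uzzzy kpf ate wmh auuxl quy yulv qzis rgt jesoe yiav dmld ssfyi xgz njol mxr pxltf eeohs
Hunk 5: at line 3 remove [wmh,auuxl] add [asqvl] -> 17 lines: uzzzy kpf ate asqvl quy yulv qzis rgt jesoe yiav dmld ssfyi xgz njol mxr pxltf eeohs
Final line 7: qzis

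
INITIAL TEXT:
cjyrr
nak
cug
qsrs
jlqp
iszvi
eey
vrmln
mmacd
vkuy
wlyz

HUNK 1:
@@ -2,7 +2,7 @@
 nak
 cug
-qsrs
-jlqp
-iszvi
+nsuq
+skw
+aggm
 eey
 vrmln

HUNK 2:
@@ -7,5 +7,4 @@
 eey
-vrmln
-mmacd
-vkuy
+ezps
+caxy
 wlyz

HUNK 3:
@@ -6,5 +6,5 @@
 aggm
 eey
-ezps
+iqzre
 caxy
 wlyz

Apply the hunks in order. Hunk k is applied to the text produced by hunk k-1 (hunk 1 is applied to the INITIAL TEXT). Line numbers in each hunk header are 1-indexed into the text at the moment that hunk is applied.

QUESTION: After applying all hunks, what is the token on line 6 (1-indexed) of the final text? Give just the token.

Hunk 1: at line 2 remove [qsrs,jlqp,iszvi] add [nsuq,skw,aggm] -> 11 lines: cjyrr nak cug nsuq skw aggm eey vrmln mmacd vkuy wlyz
Hunk 2: at line 7 remove [vrmln,mmacd,vkuy] add [ezps,caxy] -> 10 lines: cjyrr nak cug nsuq skw aggm eey ezps caxy wlyz
Hunk 3: at line 6 remove [ezps] add [iqzre] -> 10 lines: cjyrr nak cug nsuq skw aggm eey iqzre caxy wlyz
Final line 6: aggm

Answer: aggm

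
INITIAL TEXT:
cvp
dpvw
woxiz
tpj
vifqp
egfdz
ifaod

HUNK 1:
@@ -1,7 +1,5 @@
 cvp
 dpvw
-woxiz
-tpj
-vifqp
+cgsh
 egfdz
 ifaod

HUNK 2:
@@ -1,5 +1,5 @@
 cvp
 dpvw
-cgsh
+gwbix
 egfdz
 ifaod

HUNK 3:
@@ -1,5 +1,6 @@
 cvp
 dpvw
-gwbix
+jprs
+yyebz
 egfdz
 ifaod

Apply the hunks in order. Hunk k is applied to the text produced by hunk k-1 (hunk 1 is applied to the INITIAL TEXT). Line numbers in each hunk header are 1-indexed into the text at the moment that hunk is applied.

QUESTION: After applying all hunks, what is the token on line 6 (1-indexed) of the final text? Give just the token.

Answer: ifaod

Derivation:
Hunk 1: at line 1 remove [woxiz,tpj,vifqp] add [cgsh] -> 5 lines: cvp dpvw cgsh egfdz ifaod
Hunk 2: at line 1 remove [cgsh] add [gwbix] -> 5 lines: cvp dpvw gwbix egfdz ifaod
Hunk 3: at line 1 remove [gwbix] add [jprs,yyebz] -> 6 lines: cvp dpvw jprs yyebz egfdz ifaod
Final line 6: ifaod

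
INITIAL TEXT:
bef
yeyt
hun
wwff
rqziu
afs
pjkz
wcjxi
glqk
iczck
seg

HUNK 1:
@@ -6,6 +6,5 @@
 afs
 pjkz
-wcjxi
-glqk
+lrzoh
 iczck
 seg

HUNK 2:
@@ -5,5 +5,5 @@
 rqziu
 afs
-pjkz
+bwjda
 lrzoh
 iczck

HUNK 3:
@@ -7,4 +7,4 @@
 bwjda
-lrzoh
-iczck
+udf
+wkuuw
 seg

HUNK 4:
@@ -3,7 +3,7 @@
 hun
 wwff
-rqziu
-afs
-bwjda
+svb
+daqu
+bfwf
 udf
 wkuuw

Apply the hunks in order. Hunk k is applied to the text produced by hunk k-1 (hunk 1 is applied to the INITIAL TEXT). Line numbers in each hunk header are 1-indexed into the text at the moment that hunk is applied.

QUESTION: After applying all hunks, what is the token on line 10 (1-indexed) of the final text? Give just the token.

Answer: seg

Derivation:
Hunk 1: at line 6 remove [wcjxi,glqk] add [lrzoh] -> 10 lines: bef yeyt hun wwff rqziu afs pjkz lrzoh iczck seg
Hunk 2: at line 5 remove [pjkz] add [bwjda] -> 10 lines: bef yeyt hun wwff rqziu afs bwjda lrzoh iczck seg
Hunk 3: at line 7 remove [lrzoh,iczck] add [udf,wkuuw] -> 10 lines: bef yeyt hun wwff rqziu afs bwjda udf wkuuw seg
Hunk 4: at line 3 remove [rqziu,afs,bwjda] add [svb,daqu,bfwf] -> 10 lines: bef yeyt hun wwff svb daqu bfwf udf wkuuw seg
Final line 10: seg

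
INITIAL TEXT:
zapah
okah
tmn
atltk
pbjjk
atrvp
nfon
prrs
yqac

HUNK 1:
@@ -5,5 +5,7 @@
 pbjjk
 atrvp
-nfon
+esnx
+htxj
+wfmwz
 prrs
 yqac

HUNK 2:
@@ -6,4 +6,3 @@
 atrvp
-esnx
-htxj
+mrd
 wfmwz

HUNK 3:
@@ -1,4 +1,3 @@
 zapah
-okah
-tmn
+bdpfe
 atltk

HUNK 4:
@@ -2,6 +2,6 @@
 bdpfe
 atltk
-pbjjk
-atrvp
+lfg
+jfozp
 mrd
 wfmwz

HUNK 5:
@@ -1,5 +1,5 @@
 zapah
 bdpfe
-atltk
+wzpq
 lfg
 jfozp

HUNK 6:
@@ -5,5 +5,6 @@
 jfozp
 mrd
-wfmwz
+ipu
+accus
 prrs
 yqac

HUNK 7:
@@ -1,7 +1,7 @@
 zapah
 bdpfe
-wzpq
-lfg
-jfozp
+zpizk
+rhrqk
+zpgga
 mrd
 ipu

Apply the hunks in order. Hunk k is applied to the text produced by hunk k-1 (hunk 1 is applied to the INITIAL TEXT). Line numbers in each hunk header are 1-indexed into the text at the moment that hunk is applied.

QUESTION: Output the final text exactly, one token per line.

Answer: zapah
bdpfe
zpizk
rhrqk
zpgga
mrd
ipu
accus
prrs
yqac

Derivation:
Hunk 1: at line 5 remove [nfon] add [esnx,htxj,wfmwz] -> 11 lines: zapah okah tmn atltk pbjjk atrvp esnx htxj wfmwz prrs yqac
Hunk 2: at line 6 remove [esnx,htxj] add [mrd] -> 10 lines: zapah okah tmn atltk pbjjk atrvp mrd wfmwz prrs yqac
Hunk 3: at line 1 remove [okah,tmn] add [bdpfe] -> 9 lines: zapah bdpfe atltk pbjjk atrvp mrd wfmwz prrs yqac
Hunk 4: at line 2 remove [pbjjk,atrvp] add [lfg,jfozp] -> 9 lines: zapah bdpfe atltk lfg jfozp mrd wfmwz prrs yqac
Hunk 5: at line 1 remove [atltk] add [wzpq] -> 9 lines: zapah bdpfe wzpq lfg jfozp mrd wfmwz prrs yqac
Hunk 6: at line 5 remove [wfmwz] add [ipu,accus] -> 10 lines: zapah bdpfe wzpq lfg jfozp mrd ipu accus prrs yqac
Hunk 7: at line 1 remove [wzpq,lfg,jfozp] add [zpizk,rhrqk,zpgga] -> 10 lines: zapah bdpfe zpizk rhrqk zpgga mrd ipu accus prrs yqac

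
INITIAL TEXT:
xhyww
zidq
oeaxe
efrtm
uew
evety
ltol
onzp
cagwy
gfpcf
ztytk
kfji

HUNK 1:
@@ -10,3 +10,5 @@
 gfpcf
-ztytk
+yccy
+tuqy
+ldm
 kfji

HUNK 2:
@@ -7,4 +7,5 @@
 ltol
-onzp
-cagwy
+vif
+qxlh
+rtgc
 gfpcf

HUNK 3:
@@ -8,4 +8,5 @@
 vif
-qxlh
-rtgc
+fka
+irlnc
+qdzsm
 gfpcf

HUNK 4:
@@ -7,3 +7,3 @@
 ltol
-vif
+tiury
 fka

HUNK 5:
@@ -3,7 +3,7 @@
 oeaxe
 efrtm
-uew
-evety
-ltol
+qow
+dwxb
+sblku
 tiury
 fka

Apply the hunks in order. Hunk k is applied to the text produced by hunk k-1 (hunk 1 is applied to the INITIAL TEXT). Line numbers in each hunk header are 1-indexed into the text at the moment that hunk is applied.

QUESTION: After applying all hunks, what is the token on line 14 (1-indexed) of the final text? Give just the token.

Hunk 1: at line 10 remove [ztytk] add [yccy,tuqy,ldm] -> 14 lines: xhyww zidq oeaxe efrtm uew evety ltol onzp cagwy gfpcf yccy tuqy ldm kfji
Hunk 2: at line 7 remove [onzp,cagwy] add [vif,qxlh,rtgc] -> 15 lines: xhyww zidq oeaxe efrtm uew evety ltol vif qxlh rtgc gfpcf yccy tuqy ldm kfji
Hunk 3: at line 8 remove [qxlh,rtgc] add [fka,irlnc,qdzsm] -> 16 lines: xhyww zidq oeaxe efrtm uew evety ltol vif fka irlnc qdzsm gfpcf yccy tuqy ldm kfji
Hunk 4: at line 7 remove [vif] add [tiury] -> 16 lines: xhyww zidq oeaxe efrtm uew evety ltol tiury fka irlnc qdzsm gfpcf yccy tuqy ldm kfji
Hunk 5: at line 3 remove [uew,evety,ltol] add [qow,dwxb,sblku] -> 16 lines: xhyww zidq oeaxe efrtm qow dwxb sblku tiury fka irlnc qdzsm gfpcf yccy tuqy ldm kfji
Final line 14: tuqy

Answer: tuqy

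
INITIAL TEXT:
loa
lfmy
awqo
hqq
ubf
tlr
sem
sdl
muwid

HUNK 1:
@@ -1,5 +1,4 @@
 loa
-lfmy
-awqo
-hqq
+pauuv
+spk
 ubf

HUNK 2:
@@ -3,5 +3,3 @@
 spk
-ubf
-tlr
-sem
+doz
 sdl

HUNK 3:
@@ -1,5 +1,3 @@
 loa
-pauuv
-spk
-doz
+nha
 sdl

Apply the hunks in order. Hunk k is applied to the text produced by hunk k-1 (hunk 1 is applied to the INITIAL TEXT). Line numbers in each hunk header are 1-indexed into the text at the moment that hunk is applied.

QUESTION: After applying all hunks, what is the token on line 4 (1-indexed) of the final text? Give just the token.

Answer: muwid

Derivation:
Hunk 1: at line 1 remove [lfmy,awqo,hqq] add [pauuv,spk] -> 8 lines: loa pauuv spk ubf tlr sem sdl muwid
Hunk 2: at line 3 remove [ubf,tlr,sem] add [doz] -> 6 lines: loa pauuv spk doz sdl muwid
Hunk 3: at line 1 remove [pauuv,spk,doz] add [nha] -> 4 lines: loa nha sdl muwid
Final line 4: muwid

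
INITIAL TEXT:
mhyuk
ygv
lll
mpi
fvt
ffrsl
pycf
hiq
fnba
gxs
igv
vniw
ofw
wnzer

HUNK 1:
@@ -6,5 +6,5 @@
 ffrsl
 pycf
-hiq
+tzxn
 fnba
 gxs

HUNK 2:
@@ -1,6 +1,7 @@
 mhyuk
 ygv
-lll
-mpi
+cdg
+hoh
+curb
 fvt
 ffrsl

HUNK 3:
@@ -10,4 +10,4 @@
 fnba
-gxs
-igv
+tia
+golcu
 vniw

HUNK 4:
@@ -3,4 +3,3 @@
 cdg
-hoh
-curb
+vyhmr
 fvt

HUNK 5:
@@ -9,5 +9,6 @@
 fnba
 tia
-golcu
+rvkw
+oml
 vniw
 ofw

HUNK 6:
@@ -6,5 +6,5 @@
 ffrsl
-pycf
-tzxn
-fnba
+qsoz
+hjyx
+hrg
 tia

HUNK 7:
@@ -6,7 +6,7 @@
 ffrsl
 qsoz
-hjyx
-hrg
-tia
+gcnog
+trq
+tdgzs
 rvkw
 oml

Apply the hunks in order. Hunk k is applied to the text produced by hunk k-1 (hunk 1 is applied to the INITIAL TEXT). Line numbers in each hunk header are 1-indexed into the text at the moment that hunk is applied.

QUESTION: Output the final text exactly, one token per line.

Hunk 1: at line 6 remove [hiq] add [tzxn] -> 14 lines: mhyuk ygv lll mpi fvt ffrsl pycf tzxn fnba gxs igv vniw ofw wnzer
Hunk 2: at line 1 remove [lll,mpi] add [cdg,hoh,curb] -> 15 lines: mhyuk ygv cdg hoh curb fvt ffrsl pycf tzxn fnba gxs igv vniw ofw wnzer
Hunk 3: at line 10 remove [gxs,igv] add [tia,golcu] -> 15 lines: mhyuk ygv cdg hoh curb fvt ffrsl pycf tzxn fnba tia golcu vniw ofw wnzer
Hunk 4: at line 3 remove [hoh,curb] add [vyhmr] -> 14 lines: mhyuk ygv cdg vyhmr fvt ffrsl pycf tzxn fnba tia golcu vniw ofw wnzer
Hunk 5: at line 9 remove [golcu] add [rvkw,oml] -> 15 lines: mhyuk ygv cdg vyhmr fvt ffrsl pycf tzxn fnba tia rvkw oml vniw ofw wnzer
Hunk 6: at line 6 remove [pycf,tzxn,fnba] add [qsoz,hjyx,hrg] -> 15 lines: mhyuk ygv cdg vyhmr fvt ffrsl qsoz hjyx hrg tia rvkw oml vniw ofw wnzer
Hunk 7: at line 6 remove [hjyx,hrg,tia] add [gcnog,trq,tdgzs] -> 15 lines: mhyuk ygv cdg vyhmr fvt ffrsl qsoz gcnog trq tdgzs rvkw oml vniw ofw wnzer

Answer: mhyuk
ygv
cdg
vyhmr
fvt
ffrsl
qsoz
gcnog
trq
tdgzs
rvkw
oml
vniw
ofw
wnzer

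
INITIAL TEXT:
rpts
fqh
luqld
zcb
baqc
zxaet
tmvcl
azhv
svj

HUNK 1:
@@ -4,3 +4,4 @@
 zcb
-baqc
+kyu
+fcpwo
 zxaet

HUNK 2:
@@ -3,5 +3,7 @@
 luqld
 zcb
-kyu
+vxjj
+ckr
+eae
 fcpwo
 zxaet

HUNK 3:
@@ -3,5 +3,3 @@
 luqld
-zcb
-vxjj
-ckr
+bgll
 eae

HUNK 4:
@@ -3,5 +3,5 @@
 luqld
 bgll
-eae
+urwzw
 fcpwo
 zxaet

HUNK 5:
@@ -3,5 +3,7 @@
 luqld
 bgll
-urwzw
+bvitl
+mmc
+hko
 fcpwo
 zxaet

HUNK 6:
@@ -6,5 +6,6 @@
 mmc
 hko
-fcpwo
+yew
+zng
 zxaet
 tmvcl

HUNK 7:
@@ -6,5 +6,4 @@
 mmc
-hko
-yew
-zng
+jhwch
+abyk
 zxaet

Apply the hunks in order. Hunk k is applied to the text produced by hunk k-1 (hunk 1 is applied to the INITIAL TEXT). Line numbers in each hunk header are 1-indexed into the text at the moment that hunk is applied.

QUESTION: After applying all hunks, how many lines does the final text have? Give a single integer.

Answer: 12

Derivation:
Hunk 1: at line 4 remove [baqc] add [kyu,fcpwo] -> 10 lines: rpts fqh luqld zcb kyu fcpwo zxaet tmvcl azhv svj
Hunk 2: at line 3 remove [kyu] add [vxjj,ckr,eae] -> 12 lines: rpts fqh luqld zcb vxjj ckr eae fcpwo zxaet tmvcl azhv svj
Hunk 3: at line 3 remove [zcb,vxjj,ckr] add [bgll] -> 10 lines: rpts fqh luqld bgll eae fcpwo zxaet tmvcl azhv svj
Hunk 4: at line 3 remove [eae] add [urwzw] -> 10 lines: rpts fqh luqld bgll urwzw fcpwo zxaet tmvcl azhv svj
Hunk 5: at line 3 remove [urwzw] add [bvitl,mmc,hko] -> 12 lines: rpts fqh luqld bgll bvitl mmc hko fcpwo zxaet tmvcl azhv svj
Hunk 6: at line 6 remove [fcpwo] add [yew,zng] -> 13 lines: rpts fqh luqld bgll bvitl mmc hko yew zng zxaet tmvcl azhv svj
Hunk 7: at line 6 remove [hko,yew,zng] add [jhwch,abyk] -> 12 lines: rpts fqh luqld bgll bvitl mmc jhwch abyk zxaet tmvcl azhv svj
Final line count: 12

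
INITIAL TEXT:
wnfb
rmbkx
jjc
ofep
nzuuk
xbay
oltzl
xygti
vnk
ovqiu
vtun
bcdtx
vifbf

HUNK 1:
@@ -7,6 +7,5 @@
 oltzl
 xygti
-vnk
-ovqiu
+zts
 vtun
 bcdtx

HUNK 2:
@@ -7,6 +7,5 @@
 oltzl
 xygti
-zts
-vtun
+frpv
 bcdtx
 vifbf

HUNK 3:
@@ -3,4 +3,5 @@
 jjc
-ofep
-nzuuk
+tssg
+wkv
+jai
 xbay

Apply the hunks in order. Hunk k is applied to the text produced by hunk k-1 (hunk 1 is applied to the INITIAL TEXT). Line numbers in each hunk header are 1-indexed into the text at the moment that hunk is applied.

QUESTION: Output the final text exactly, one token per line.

Hunk 1: at line 7 remove [vnk,ovqiu] add [zts] -> 12 lines: wnfb rmbkx jjc ofep nzuuk xbay oltzl xygti zts vtun bcdtx vifbf
Hunk 2: at line 7 remove [zts,vtun] add [frpv] -> 11 lines: wnfb rmbkx jjc ofep nzuuk xbay oltzl xygti frpv bcdtx vifbf
Hunk 3: at line 3 remove [ofep,nzuuk] add [tssg,wkv,jai] -> 12 lines: wnfb rmbkx jjc tssg wkv jai xbay oltzl xygti frpv bcdtx vifbf

Answer: wnfb
rmbkx
jjc
tssg
wkv
jai
xbay
oltzl
xygti
frpv
bcdtx
vifbf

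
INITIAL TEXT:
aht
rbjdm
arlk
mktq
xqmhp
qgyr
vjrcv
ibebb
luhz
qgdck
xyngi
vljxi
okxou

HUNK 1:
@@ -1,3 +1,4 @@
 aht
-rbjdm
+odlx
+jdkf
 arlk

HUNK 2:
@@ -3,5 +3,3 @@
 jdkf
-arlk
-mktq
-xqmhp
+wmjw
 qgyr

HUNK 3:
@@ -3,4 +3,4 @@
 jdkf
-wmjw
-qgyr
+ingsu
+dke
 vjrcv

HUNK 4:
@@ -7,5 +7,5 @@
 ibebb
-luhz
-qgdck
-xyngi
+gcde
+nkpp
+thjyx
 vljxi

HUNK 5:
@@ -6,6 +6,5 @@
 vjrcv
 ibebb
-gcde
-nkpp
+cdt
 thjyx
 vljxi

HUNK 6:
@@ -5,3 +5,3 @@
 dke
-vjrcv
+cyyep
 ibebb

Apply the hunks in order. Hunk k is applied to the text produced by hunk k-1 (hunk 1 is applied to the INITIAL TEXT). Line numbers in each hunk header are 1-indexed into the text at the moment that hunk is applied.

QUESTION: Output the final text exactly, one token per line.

Hunk 1: at line 1 remove [rbjdm] add [odlx,jdkf] -> 14 lines: aht odlx jdkf arlk mktq xqmhp qgyr vjrcv ibebb luhz qgdck xyngi vljxi okxou
Hunk 2: at line 3 remove [arlk,mktq,xqmhp] add [wmjw] -> 12 lines: aht odlx jdkf wmjw qgyr vjrcv ibebb luhz qgdck xyngi vljxi okxou
Hunk 3: at line 3 remove [wmjw,qgyr] add [ingsu,dke] -> 12 lines: aht odlx jdkf ingsu dke vjrcv ibebb luhz qgdck xyngi vljxi okxou
Hunk 4: at line 7 remove [luhz,qgdck,xyngi] add [gcde,nkpp,thjyx] -> 12 lines: aht odlx jdkf ingsu dke vjrcv ibebb gcde nkpp thjyx vljxi okxou
Hunk 5: at line 6 remove [gcde,nkpp] add [cdt] -> 11 lines: aht odlx jdkf ingsu dke vjrcv ibebb cdt thjyx vljxi okxou
Hunk 6: at line 5 remove [vjrcv] add [cyyep] -> 11 lines: aht odlx jdkf ingsu dke cyyep ibebb cdt thjyx vljxi okxou

Answer: aht
odlx
jdkf
ingsu
dke
cyyep
ibebb
cdt
thjyx
vljxi
okxou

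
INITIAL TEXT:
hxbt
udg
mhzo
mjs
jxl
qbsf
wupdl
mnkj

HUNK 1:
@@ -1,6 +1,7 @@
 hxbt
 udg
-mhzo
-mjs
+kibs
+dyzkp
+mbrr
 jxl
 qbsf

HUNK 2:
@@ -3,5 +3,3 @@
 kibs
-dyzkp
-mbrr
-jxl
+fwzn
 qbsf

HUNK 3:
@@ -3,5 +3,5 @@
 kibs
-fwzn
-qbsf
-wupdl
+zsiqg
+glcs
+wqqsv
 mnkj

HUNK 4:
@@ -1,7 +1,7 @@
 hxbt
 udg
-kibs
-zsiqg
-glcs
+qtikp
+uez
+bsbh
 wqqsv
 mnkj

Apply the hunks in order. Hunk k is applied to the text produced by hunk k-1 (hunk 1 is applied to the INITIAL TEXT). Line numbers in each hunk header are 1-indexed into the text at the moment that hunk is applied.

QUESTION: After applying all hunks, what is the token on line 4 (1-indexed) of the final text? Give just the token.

Answer: uez

Derivation:
Hunk 1: at line 1 remove [mhzo,mjs] add [kibs,dyzkp,mbrr] -> 9 lines: hxbt udg kibs dyzkp mbrr jxl qbsf wupdl mnkj
Hunk 2: at line 3 remove [dyzkp,mbrr,jxl] add [fwzn] -> 7 lines: hxbt udg kibs fwzn qbsf wupdl mnkj
Hunk 3: at line 3 remove [fwzn,qbsf,wupdl] add [zsiqg,glcs,wqqsv] -> 7 lines: hxbt udg kibs zsiqg glcs wqqsv mnkj
Hunk 4: at line 1 remove [kibs,zsiqg,glcs] add [qtikp,uez,bsbh] -> 7 lines: hxbt udg qtikp uez bsbh wqqsv mnkj
Final line 4: uez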